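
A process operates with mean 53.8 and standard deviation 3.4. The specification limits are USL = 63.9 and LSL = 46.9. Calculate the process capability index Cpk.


Cpu = (63.9 - 53.8) / (3 * 3.4) = 0.99
Cpl = (53.8 - 46.9) / (3 * 3.4) = 0.68
Cpk = min(0.99, 0.68) = 0.68

0.68


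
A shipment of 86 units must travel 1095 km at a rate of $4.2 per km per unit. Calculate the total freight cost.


TC = dist * cost * units = 1095 * 4.2 * 86 = $395514.00

$395514.00


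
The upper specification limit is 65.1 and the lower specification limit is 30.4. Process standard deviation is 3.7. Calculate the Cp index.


Cp = (65.1 - 30.4) / (6 * 3.7)

1.56


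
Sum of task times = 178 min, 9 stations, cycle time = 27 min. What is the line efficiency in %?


Formula: Efficiency = Sum of Task Times / (N_stations * CT) * 100
Total station capacity = 9 stations * 27 min = 243 min
Efficiency = 178 / 243 * 100 = 73.3%

73.3%


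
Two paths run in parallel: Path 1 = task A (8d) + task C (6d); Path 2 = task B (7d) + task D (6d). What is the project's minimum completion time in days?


Path 1 = 8 + 6 = 14 days
Path 2 = 7 + 6 = 13 days
Duration = max(14, 13) = 14 days

14 days


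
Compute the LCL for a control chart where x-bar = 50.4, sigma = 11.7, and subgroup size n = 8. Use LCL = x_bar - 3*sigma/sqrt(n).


LCL = 50.4 - 3 * 11.7 / sqrt(8)

37.99


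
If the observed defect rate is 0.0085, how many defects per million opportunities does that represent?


DPMO = defect_rate * 1000000 = 0.0085 * 1000000

8500


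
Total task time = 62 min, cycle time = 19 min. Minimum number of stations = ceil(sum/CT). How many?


Formula: N_min = ceil(Sum of Task Times / Cycle Time)
N_min = ceil(62 min / 19 min) = ceil(3.2632)
N_min = 4 stations

4


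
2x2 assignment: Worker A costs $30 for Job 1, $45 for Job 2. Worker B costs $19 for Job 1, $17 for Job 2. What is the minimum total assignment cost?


Option 1: A->1 + B->2 = $30 + $17 = $47
Option 2: A->2 + B->1 = $45 + $19 = $64
Min cost = min($47, $64) = $47

$47


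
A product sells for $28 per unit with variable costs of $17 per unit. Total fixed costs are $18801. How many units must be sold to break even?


Formula: BEQ = Fixed Costs / (Price - Variable Cost)
Contribution margin = $28 - $17 = $11/unit
BEQ = ceil($18801 / $11/unit) = ceil(1709.18) = 1710 units

1710 units


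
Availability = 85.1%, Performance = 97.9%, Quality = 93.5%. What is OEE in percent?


Formula: OEE = Availability * Performance * Quality / 10000
A * P = 85.1% * 97.9% / 100 = 83.31%
OEE = 83.31% * 93.5% / 100 = 77.9%

77.9%


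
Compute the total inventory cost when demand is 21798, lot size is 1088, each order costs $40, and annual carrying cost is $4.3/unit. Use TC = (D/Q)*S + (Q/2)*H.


TC = 21798/1088 * 40 + 1088/2 * 4.3

$3140.60


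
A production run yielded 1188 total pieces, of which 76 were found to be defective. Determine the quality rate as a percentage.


Formula: Quality Rate = Good Pieces / Total Pieces * 100
Good pieces = 1188 - 76 = 1112
QR = 1112 / 1188 * 100 = 93.6%

93.6%


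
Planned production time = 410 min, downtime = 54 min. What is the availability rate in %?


Formula: Availability = (Planned Time - Downtime) / Planned Time * 100
Uptime = 410 - 54 = 356 min
Availability = 356 / 410 * 100 = 86.8%

86.8%


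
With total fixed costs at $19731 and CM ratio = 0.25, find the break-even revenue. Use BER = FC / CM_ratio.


Formula: BER = Fixed Costs / Contribution Margin Ratio
BER = $19731 / 0.25
BER = $78924.00 (to the nearest cent)

$78924.00


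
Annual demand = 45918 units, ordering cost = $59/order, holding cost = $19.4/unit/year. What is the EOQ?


Formula: EOQ = sqrt(2 * D * S / H)
Numerator: 2 * 45918 * 59 = 5418324
2DS/H = 5418324 / 19.4 = 279295.1
EOQ = sqrt(279295.1) = 528.5 units

528.5 units


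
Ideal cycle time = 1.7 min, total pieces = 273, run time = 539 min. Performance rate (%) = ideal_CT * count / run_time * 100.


Formula: Performance = (Ideal CT * Total Count) / Run Time * 100
Ideal output time = 1.7 * 273 = 464.1 min
Performance = 464.1 / 539 * 100 = 86.1%

86.1%


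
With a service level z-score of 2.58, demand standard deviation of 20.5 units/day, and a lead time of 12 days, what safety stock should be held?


Formula: SS = z * sigma_d * sqrt(LT)
sqrt(LT) = sqrt(12) = 3.4641
SS = 2.58 * 20.5 * 3.4641
SS = 183.2 units

183.2 units


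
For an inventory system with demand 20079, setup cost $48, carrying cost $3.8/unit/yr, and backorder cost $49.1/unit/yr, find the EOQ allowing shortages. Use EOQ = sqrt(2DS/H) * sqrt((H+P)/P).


Formula: EOQ* = sqrt(2DS/H) * sqrt((H+P)/P)
Base EOQ = sqrt(2*20079*48/3.8) = 712.22 units
Correction = sqrt((3.8+49.1)/49.1) = 1.03798
EOQ* = 712.22 * 1.03798 = 739.3 units

739.3 units


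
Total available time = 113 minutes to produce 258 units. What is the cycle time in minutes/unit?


Formula: CT = Available Time / Number of Units
CT = 113 min / 258 units
CT = 0.44 min/unit

0.44 min/unit


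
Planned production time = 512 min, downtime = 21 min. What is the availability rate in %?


Formula: Availability = (Planned Time - Downtime) / Planned Time * 100
Uptime = 512 - 21 = 491 min
Availability = 491 / 512 * 100 = 95.9%

95.9%


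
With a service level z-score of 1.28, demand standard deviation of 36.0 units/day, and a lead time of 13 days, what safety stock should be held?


Formula: SS = z * sigma_d * sqrt(LT)
sqrt(LT) = sqrt(13) = 3.6056
SS = 1.28 * 36.0 * 3.6056
SS = 166.1 units

166.1 units


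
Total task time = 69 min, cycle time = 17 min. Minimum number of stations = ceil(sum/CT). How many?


Formula: N_min = ceil(Sum of Task Times / Cycle Time)
N_min = ceil(69 min / 17 min) = ceil(4.0588)
N_min = 5 stations

5


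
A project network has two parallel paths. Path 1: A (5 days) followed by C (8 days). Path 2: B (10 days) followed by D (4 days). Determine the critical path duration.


Path 1 = 5 + 8 = 13 days
Path 2 = 10 + 4 = 14 days
Duration = max(13, 14) = 14 days

14 days


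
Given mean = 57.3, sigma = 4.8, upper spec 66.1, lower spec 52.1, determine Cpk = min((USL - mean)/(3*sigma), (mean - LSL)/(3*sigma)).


Cpu = (66.1 - 57.3) / (3 * 4.8) = 0.61
Cpl = (57.3 - 52.1) / (3 * 4.8) = 0.36
Cpk = min(0.61, 0.36) = 0.36

0.36


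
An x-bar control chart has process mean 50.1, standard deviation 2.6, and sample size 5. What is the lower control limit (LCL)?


LCL = 50.1 - 3 * 2.6 / sqrt(5)

46.61


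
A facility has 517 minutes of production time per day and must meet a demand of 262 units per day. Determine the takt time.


Formula: Takt Time = Available Production Time / Customer Demand
Takt = 517 min/day / 262 units/day
Takt = 1.97 min/unit

1.97 min/unit


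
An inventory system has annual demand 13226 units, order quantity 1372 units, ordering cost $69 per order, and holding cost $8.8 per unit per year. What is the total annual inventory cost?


TC = 13226/1372 * 69 + 1372/2 * 8.8

$6701.96


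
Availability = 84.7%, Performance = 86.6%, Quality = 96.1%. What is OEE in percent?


Formula: OEE = Availability * Performance * Quality / 10000
A * P = 84.7% * 86.6% / 100 = 73.35%
OEE = 73.35% * 96.1% / 100 = 70.5%

70.5%


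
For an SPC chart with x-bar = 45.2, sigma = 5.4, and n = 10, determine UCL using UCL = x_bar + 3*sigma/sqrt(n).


UCL = 45.2 + 3 * 5.4 / sqrt(10)

50.32


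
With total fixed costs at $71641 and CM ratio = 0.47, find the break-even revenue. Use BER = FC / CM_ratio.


Formula: BER = Fixed Costs / Contribution Margin Ratio
BER = $71641 / 0.47
BER = $152427.66 (to the nearest cent)

$152427.66


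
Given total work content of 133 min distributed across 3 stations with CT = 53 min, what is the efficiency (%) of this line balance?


Formula: Efficiency = Sum of Task Times / (N_stations * CT) * 100
Total station capacity = 3 stations * 53 min = 159 min
Efficiency = 133 / 159 * 100 = 83.6%

83.6%


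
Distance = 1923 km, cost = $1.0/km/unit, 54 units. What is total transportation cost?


TC = dist * cost * units = 1923 * 1.0 * 54 = $103842.00

$103842.00


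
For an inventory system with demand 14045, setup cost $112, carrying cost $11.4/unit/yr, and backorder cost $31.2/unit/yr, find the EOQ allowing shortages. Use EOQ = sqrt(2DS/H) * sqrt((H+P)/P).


Formula: EOQ* = sqrt(2DS/H) * sqrt((H+P)/P)
Base EOQ = sqrt(2*14045*112/11.4) = 525.33 units
Correction = sqrt((11.4+31.2)/31.2) = 1.1685
EOQ* = 525.33 * 1.1685 = 613.8 units

613.8 units


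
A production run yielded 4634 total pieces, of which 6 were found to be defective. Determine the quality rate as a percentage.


Formula: Quality Rate = Good Pieces / Total Pieces * 100
Good pieces = 4634 - 6 = 4628
QR = 4628 / 4634 * 100 = 99.9%

99.9%


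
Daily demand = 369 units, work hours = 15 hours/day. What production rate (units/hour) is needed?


Formula: Production Rate = Daily Demand / Available Hours
Rate = 369 units/day / 15 hours/day
Rate = 24.6 units/hour

24.6 units/hour


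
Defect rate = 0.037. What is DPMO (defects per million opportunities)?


DPMO = defect_rate * 1000000 = 0.037 * 1000000

37000


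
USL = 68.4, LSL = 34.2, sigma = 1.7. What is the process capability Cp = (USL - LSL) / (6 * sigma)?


Cp = (68.4 - 34.2) / (6 * 1.7)

3.35


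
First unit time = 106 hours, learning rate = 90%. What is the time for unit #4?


Formula: T_n = T_1 * (learning_rate)^(log2(n)) where learning_rate = rate/100
Doublings = log2(4) = 2
T_n = 106 * 0.9^2
T_n = 106 * 0.81 = 85.9 hours

85.9 hours


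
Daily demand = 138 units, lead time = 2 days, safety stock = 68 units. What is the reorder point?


Formula: ROP = (Daily Demand * Lead Time) + Safety Stock
Demand during lead time = 138 * 2 = 276 units
ROP = 276 + 68 = 344 units

344 units


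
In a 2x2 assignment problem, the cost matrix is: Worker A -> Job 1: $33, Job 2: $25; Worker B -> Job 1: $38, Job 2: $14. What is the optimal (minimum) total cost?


Option 1: A->1 + B->2 = $33 + $14 = $47
Option 2: A->2 + B->1 = $25 + $38 = $63
Min cost = min($47, $63) = $47

$47


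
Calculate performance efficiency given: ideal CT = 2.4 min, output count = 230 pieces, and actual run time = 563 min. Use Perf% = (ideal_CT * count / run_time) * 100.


Formula: Performance = (Ideal CT * Total Count) / Run Time * 100
Ideal output time = 2.4 * 230 = 552.0 min
Performance = 552.0 / 563 * 100 = 98.0%

98.0%


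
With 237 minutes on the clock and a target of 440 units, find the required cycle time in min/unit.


Formula: CT = Available Time / Number of Units
CT = 237 min / 440 units
CT = 0.54 min/unit

0.54 min/unit


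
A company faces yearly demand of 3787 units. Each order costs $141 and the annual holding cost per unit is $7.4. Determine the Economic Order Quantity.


Formula: EOQ = sqrt(2 * D * S / H)
Numerator: 2 * 3787 * 141 = 1067934
2DS/H = 1067934 / 7.4 = 144315.4
EOQ = sqrt(144315.4) = 379.9 units

379.9 units


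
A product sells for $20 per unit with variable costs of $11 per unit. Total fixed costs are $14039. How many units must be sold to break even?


Formula: BEQ = Fixed Costs / (Price - Variable Cost)
Contribution margin = $20 - $11 = $9/unit
BEQ = ceil($14039 / $9/unit) = ceil(1559.89) = 1560 units

1560 units


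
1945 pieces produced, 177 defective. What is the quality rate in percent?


Formula: Quality Rate = Good Pieces / Total Pieces * 100
Good pieces = 1945 - 177 = 1768
QR = 1768 / 1945 * 100 = 90.9%

90.9%


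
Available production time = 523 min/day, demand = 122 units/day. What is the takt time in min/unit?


Formula: Takt Time = Available Production Time / Customer Demand
Takt = 523 min/day / 122 units/day
Takt = 4.29 min/unit

4.29 min/unit


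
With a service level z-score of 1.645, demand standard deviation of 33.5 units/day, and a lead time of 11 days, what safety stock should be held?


Formula: SS = z * sigma_d * sqrt(LT)
sqrt(LT) = sqrt(11) = 3.3166
SS = 1.645 * 33.5 * 3.3166
SS = 182.8 units

182.8 units


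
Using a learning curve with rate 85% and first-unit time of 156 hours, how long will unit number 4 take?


Formula: T_n = T_1 * (learning_rate)^(log2(n)) where learning_rate = rate/100
Doublings = log2(4) = 2
T_n = 156 * 0.85^2
T_n = 156 * 0.7225 = 112.7 hours

112.7 hours


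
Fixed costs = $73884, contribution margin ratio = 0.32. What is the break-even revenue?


Formula: BER = Fixed Costs / Contribution Margin Ratio
BER = $73884 / 0.32
BER = $230887.50 (to the nearest cent)

$230887.50


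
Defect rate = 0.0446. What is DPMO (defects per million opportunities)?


DPMO = defect_rate * 1000000 = 0.0446 * 1000000

44600


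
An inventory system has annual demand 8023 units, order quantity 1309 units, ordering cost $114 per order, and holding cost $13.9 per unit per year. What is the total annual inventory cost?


TC = 8023/1309 * 114 + 1309/2 * 13.9

$9796.27


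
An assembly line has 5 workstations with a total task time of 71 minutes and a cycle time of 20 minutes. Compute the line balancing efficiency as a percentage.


Formula: Efficiency = Sum of Task Times / (N_stations * CT) * 100
Total station capacity = 5 stations * 20 min = 100 min
Efficiency = 71 / 100 * 100 = 71.0%

71.0%


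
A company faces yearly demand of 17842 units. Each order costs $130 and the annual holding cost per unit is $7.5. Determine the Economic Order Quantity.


Formula: EOQ = sqrt(2 * D * S / H)
Numerator: 2 * 17842 * 130 = 4638920
2DS/H = 4638920 / 7.5 = 618522.7
EOQ = sqrt(618522.7) = 786.5 units

786.5 units


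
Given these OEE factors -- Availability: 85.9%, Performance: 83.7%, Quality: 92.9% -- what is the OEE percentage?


Formula: OEE = Availability * Performance * Quality / 10000
A * P = 85.9% * 83.7% / 100 = 71.9%
OEE = 71.9% * 92.9% / 100 = 66.8%

66.8%


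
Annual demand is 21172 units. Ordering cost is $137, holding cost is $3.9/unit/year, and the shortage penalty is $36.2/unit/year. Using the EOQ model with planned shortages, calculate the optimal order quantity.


Formula: EOQ* = sqrt(2DS/H) * sqrt((H+P)/P)
Base EOQ = sqrt(2*21172*137/3.9) = 1219.62 units
Correction = sqrt((3.9+36.2)/36.2) = 1.05249
EOQ* = 1219.62 * 1.05249 = 1283.6 units

1283.6 units


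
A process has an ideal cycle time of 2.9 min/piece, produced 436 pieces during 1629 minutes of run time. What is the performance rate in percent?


Formula: Performance = (Ideal CT * Total Count) / Run Time * 100
Ideal output time = 2.9 * 436 = 1264.4 min
Performance = 1264.4 / 1629 * 100 = 77.6%

77.6%


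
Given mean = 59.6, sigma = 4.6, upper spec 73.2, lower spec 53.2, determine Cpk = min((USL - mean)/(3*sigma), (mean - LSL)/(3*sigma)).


Cpu = (73.2 - 59.6) / (3 * 4.6) = 0.99
Cpl = (59.6 - 53.2) / (3 * 4.6) = 0.46
Cpk = min(0.99, 0.46) = 0.46

0.46


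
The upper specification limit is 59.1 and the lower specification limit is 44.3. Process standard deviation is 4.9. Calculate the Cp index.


Cp = (59.1 - 44.3) / (6 * 4.9)

0.5


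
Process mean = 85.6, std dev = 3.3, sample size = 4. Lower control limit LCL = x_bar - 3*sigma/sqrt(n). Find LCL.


LCL = 85.6 - 3 * 3.3 / sqrt(4)

80.65


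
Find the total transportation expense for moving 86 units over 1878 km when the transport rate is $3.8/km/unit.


TC = dist * cost * units = 1878 * 3.8 * 86 = $613730.40

$613730.40


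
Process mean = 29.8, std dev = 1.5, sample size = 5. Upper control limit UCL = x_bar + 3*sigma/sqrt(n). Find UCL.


UCL = 29.8 + 3 * 1.5 / sqrt(5)

31.81


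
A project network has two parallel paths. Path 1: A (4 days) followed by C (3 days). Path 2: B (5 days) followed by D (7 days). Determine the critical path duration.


Path 1 = 4 + 3 = 7 days
Path 2 = 5 + 7 = 12 days
Duration = max(7, 12) = 12 days

12 days


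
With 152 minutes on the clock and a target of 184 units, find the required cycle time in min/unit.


Formula: CT = Available Time / Number of Units
CT = 152 min / 184 units
CT = 0.83 min/unit

0.83 min/unit


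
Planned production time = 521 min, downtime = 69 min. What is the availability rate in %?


Formula: Availability = (Planned Time - Downtime) / Planned Time * 100
Uptime = 521 - 69 = 452 min
Availability = 452 / 521 * 100 = 86.8%

86.8%


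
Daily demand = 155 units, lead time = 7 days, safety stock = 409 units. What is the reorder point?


Formula: ROP = (Daily Demand * Lead Time) + Safety Stock
Demand during lead time = 155 * 7 = 1085 units
ROP = 1085 + 409 = 1494 units

1494 units


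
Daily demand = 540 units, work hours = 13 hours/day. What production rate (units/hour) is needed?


Formula: Production Rate = Daily Demand / Available Hours
Rate = 540 units/day / 13 hours/day
Rate = 41.5 units/hour

41.5 units/hour


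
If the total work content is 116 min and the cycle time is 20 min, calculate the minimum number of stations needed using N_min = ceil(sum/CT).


Formula: N_min = ceil(Sum of Task Times / Cycle Time)
N_min = ceil(116 min / 20 min) = ceil(5.8)
N_min = 6 stations

6


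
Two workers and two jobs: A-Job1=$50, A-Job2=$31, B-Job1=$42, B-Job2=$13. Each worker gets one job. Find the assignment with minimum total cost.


Option 1: A->1 + B->2 = $50 + $13 = $63
Option 2: A->2 + B->1 = $31 + $42 = $73
Min cost = min($63, $73) = $63

$63


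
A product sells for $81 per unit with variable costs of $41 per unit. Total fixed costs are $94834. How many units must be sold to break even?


Formula: BEQ = Fixed Costs / (Price - Variable Cost)
Contribution margin = $81 - $41 = $40/unit
BEQ = ceil($94834 / $40/unit) = ceil(2370.85) = 2371 units

2371 units


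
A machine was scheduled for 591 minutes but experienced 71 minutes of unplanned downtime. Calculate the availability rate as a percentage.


Formula: Availability = (Planned Time - Downtime) / Planned Time * 100
Uptime = 591 - 71 = 520 min
Availability = 520 / 591 * 100 = 88.0%

88.0%


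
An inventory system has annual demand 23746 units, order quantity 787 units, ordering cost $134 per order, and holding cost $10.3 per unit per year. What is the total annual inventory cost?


TC = 23746/787 * 134 + 787/2 * 10.3

$8096.21


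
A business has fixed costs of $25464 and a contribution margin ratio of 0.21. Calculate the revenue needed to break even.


Formula: BER = Fixed Costs / Contribution Margin Ratio
BER = $25464 / 0.21
BER = $121257.14 (to the nearest cent)

$121257.14


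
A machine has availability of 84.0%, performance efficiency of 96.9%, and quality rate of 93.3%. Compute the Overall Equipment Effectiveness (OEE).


Formula: OEE = Availability * Performance * Quality / 10000
A * P = 84.0% * 96.9% / 100 = 81.4%
OEE = 81.4% * 93.3% / 100 = 75.9%

75.9%


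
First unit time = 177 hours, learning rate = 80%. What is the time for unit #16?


Formula: T_n = T_1 * (learning_rate)^(log2(n)) where learning_rate = rate/100
Doublings = log2(16) = 4
T_n = 177 * 0.8^4
T_n = 177 * 0.4096 = 72.5 hours

72.5 hours


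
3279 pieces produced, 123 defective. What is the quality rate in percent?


Formula: Quality Rate = Good Pieces / Total Pieces * 100
Good pieces = 3279 - 123 = 3156
QR = 3156 / 3279 * 100 = 96.2%

96.2%


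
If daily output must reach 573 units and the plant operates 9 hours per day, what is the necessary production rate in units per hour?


Formula: Production Rate = Daily Demand / Available Hours
Rate = 573 units/day / 9 hours/day
Rate = 63.7 units/hour

63.7 units/hour


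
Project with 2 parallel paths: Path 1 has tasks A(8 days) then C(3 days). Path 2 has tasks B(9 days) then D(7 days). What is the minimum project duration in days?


Path 1 = 8 + 3 = 11 days
Path 2 = 9 + 7 = 16 days
Duration = max(11, 16) = 16 days

16 days


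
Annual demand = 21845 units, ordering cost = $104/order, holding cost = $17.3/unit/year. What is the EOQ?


Formula: EOQ = sqrt(2 * D * S / H)
Numerator: 2 * 21845 * 104 = 4543760
2DS/H = 4543760 / 17.3 = 262645.1
EOQ = sqrt(262645.1) = 512.5 units

512.5 units


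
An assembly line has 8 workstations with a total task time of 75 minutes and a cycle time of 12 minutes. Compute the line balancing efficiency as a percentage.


Formula: Efficiency = Sum of Task Times / (N_stations * CT) * 100
Total station capacity = 8 stations * 12 min = 96 min
Efficiency = 75 / 96 * 100 = 78.1%

78.1%


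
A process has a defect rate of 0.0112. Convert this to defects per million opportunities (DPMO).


DPMO = defect_rate * 1000000 = 0.0112 * 1000000

11200


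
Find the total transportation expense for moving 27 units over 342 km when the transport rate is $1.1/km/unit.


TC = dist * cost * units = 342 * 1.1 * 27 = $10157.40

$10157.40


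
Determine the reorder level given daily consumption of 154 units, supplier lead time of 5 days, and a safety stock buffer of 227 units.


Formula: ROP = (Daily Demand * Lead Time) + Safety Stock
Demand during lead time = 154 * 5 = 770 units
ROP = 770 + 227 = 997 units

997 units


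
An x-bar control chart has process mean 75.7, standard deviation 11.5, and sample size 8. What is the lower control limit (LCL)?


LCL = 75.7 - 3 * 11.5 / sqrt(8)

63.5


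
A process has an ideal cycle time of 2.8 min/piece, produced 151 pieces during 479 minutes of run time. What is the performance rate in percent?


Formula: Performance = (Ideal CT * Total Count) / Run Time * 100
Ideal output time = 2.8 * 151 = 422.8 min
Performance = 422.8 / 479 * 100 = 88.3%

88.3%


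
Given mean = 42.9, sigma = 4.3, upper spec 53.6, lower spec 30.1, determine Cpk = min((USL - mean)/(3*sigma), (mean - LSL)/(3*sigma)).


Cpu = (53.6 - 42.9) / (3 * 4.3) = 0.83
Cpl = (42.9 - 30.1) / (3 * 4.3) = 0.99
Cpk = min(0.83, 0.99) = 0.83

0.83


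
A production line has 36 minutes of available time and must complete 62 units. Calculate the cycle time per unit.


Formula: CT = Available Time / Number of Units
CT = 36 min / 62 units
CT = 0.58 min/unit

0.58 min/unit


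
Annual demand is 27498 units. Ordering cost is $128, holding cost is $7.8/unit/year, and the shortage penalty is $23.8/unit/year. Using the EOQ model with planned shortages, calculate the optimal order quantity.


Formula: EOQ* = sqrt(2DS/H) * sqrt((H+P)/P)
Base EOQ = sqrt(2*27498*128/7.8) = 950.0 units
Correction = sqrt((7.8+23.8)/23.8) = 1.15227
EOQ* = 950.0 * 1.15227 = 1094.7 units

1094.7 units


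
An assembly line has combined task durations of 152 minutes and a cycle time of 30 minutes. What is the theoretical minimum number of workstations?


Formula: N_min = ceil(Sum of Task Times / Cycle Time)
N_min = ceil(152 min / 30 min) = ceil(5.0667)
N_min = 6 stations

6


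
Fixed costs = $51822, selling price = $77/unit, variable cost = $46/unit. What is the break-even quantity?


Formula: BEQ = Fixed Costs / (Price - Variable Cost)
Contribution margin = $77 - $46 = $31/unit
BEQ = ceil($51822 / $31/unit) = ceil(1671.68) = 1672 units

1672 units


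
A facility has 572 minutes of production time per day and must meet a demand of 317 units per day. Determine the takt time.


Formula: Takt Time = Available Production Time / Customer Demand
Takt = 572 min/day / 317 units/day
Takt = 1.8 min/unit

1.8 min/unit


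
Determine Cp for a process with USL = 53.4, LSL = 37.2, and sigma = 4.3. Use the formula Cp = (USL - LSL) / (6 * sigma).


Cp = (53.4 - 37.2) / (6 * 4.3)

0.63


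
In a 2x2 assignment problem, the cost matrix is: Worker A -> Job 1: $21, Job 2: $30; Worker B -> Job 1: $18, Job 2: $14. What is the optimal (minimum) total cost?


Option 1: A->1 + B->2 = $21 + $14 = $35
Option 2: A->2 + B->1 = $30 + $18 = $48
Min cost = min($35, $48) = $35

$35


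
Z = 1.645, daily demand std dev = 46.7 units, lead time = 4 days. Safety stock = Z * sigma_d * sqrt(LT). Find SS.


Formula: SS = z * sigma_d * sqrt(LT)
sqrt(LT) = sqrt(4) = 2.0
SS = 1.645 * 46.7 * 2.0
SS = 153.6 units

153.6 units


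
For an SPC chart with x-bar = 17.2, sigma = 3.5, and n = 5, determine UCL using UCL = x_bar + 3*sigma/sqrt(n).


UCL = 17.2 + 3 * 3.5 / sqrt(5)

21.9


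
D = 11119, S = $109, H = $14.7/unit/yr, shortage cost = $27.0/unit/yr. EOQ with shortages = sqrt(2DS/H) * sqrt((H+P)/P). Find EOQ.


Formula: EOQ* = sqrt(2DS/H) * sqrt((H+P)/P)
Base EOQ = sqrt(2*11119*109/14.7) = 406.07 units
Correction = sqrt((14.7+27.0)/27.0) = 1.24276
EOQ* = 406.07 * 1.24276 = 504.6 units

504.6 units


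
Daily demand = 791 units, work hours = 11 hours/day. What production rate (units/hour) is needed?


Formula: Production Rate = Daily Demand / Available Hours
Rate = 791 units/day / 11 hours/day
Rate = 71.9 units/hour

71.9 units/hour


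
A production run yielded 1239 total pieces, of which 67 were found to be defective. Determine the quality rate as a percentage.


Formula: Quality Rate = Good Pieces / Total Pieces * 100
Good pieces = 1239 - 67 = 1172
QR = 1172 / 1239 * 100 = 94.6%

94.6%


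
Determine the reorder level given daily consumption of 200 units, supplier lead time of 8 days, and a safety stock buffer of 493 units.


Formula: ROP = (Daily Demand * Lead Time) + Safety Stock
Demand during lead time = 200 * 8 = 1600 units
ROP = 1600 + 493 = 2093 units

2093 units


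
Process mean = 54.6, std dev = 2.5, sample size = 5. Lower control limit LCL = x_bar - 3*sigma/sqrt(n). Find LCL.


LCL = 54.6 - 3 * 2.5 / sqrt(5)

51.25


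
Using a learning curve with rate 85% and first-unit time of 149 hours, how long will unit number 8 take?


Formula: T_n = T_1 * (learning_rate)^(log2(n)) where learning_rate = rate/100
Doublings = log2(8) = 3
T_n = 149 * 0.85^3
T_n = 149 * 0.6141 = 91.5 hours

91.5 hours


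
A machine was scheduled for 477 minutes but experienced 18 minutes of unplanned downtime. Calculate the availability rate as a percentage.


Formula: Availability = (Planned Time - Downtime) / Planned Time * 100
Uptime = 477 - 18 = 459 min
Availability = 459 / 477 * 100 = 96.2%

96.2%


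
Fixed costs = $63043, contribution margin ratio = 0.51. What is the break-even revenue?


Formula: BER = Fixed Costs / Contribution Margin Ratio
BER = $63043 / 0.51
BER = $123613.73 (to the nearest cent)

$123613.73


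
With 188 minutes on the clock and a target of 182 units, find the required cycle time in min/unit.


Formula: CT = Available Time / Number of Units
CT = 188 min / 182 units
CT = 1.03 min/unit

1.03 min/unit


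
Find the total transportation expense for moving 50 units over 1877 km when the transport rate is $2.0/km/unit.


TC = dist * cost * units = 1877 * 2.0 * 50 = $187700.00

$187700.00


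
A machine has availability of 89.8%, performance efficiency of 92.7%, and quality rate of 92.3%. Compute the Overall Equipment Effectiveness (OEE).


Formula: OEE = Availability * Performance * Quality / 10000
A * P = 89.8% * 92.7% / 100 = 83.24%
OEE = 83.24% * 92.3% / 100 = 76.8%

76.8%


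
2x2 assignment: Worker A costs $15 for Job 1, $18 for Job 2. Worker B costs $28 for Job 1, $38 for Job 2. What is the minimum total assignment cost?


Option 1: A->1 + B->2 = $15 + $38 = $53
Option 2: A->2 + B->1 = $18 + $28 = $46
Min cost = min($53, $46) = $46

$46


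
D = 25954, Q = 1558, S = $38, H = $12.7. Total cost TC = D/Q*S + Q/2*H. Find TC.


TC = 25954/1558 * 38 + 1558/2 * 12.7

$10526.32


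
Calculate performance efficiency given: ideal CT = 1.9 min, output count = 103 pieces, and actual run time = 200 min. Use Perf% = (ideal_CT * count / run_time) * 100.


Formula: Performance = (Ideal CT * Total Count) / Run Time * 100
Ideal output time = 1.9 * 103 = 195.7 min
Performance = 195.7 / 200 * 100 = 97.9%

97.9%


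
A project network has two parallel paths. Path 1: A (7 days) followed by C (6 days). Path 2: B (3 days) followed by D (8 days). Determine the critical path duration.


Path 1 = 7 + 6 = 13 days
Path 2 = 3 + 8 = 11 days
Duration = max(13, 11) = 13 days

13 days


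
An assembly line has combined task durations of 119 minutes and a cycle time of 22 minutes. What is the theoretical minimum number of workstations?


Formula: N_min = ceil(Sum of Task Times / Cycle Time)
N_min = ceil(119 min / 22 min) = ceil(5.4091)
N_min = 6 stations

6


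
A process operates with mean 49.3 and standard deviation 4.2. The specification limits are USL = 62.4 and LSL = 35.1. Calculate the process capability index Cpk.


Cpu = (62.4 - 49.3) / (3 * 4.2) = 1.04
Cpl = (49.3 - 35.1) / (3 * 4.2) = 1.13
Cpk = min(1.04, 1.13) = 1.04

1.04


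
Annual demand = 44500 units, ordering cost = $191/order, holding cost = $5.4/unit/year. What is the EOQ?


Formula: EOQ = sqrt(2 * D * S / H)
Numerator: 2 * 44500 * 191 = 16999000
2DS/H = 16999000 / 5.4 = 3147963.0
EOQ = sqrt(3147963.0) = 1774.2 units

1774.2 units


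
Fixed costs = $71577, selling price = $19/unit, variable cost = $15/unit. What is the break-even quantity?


Formula: BEQ = Fixed Costs / (Price - Variable Cost)
Contribution margin = $19 - $15 = $4/unit
BEQ = ceil($71577 / $4/unit) = ceil(17894.25) = 17895 units

17895 units


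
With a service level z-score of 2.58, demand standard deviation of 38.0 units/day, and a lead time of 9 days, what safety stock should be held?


Formula: SS = z * sigma_d * sqrt(LT)
sqrt(LT) = sqrt(9) = 3.0
SS = 2.58 * 38.0 * 3.0
SS = 294.1 units

294.1 units


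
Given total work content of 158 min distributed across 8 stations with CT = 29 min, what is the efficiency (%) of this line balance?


Formula: Efficiency = Sum of Task Times / (N_stations * CT) * 100
Total station capacity = 8 stations * 29 min = 232 min
Efficiency = 158 / 232 * 100 = 68.1%

68.1%


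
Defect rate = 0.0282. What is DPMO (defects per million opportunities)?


DPMO = defect_rate * 1000000 = 0.0282 * 1000000

28200


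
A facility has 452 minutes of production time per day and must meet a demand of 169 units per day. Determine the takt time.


Formula: Takt Time = Available Production Time / Customer Demand
Takt = 452 min/day / 169 units/day
Takt = 2.67 min/unit

2.67 min/unit


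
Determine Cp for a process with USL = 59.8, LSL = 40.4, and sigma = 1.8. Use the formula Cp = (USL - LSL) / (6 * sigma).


Cp = (59.8 - 40.4) / (6 * 1.8)

1.8


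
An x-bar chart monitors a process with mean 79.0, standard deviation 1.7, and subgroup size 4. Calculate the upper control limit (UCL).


UCL = 79.0 + 3 * 1.7 / sqrt(4)

81.55


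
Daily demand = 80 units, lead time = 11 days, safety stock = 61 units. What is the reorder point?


Formula: ROP = (Daily Demand * Lead Time) + Safety Stock
Demand during lead time = 80 * 11 = 880 units
ROP = 880 + 61 = 941 units

941 units


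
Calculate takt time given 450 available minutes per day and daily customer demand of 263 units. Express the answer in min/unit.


Formula: Takt Time = Available Production Time / Customer Demand
Takt = 450 min/day / 263 units/day
Takt = 1.71 min/unit

1.71 min/unit


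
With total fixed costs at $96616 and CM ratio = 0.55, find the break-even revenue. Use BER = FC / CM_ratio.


Formula: BER = Fixed Costs / Contribution Margin Ratio
BER = $96616 / 0.55
BER = $175665.45 (to the nearest cent)

$175665.45


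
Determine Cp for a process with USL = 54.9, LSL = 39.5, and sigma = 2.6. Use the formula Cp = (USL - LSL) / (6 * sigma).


Cp = (54.9 - 39.5) / (6 * 2.6)

0.99


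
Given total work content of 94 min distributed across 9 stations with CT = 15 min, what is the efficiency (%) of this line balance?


Formula: Efficiency = Sum of Task Times / (N_stations * CT) * 100
Total station capacity = 9 stations * 15 min = 135 min
Efficiency = 94 / 135 * 100 = 69.6%

69.6%


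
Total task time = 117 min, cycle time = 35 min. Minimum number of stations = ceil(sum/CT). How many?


Formula: N_min = ceil(Sum of Task Times / Cycle Time)
N_min = ceil(117 min / 35 min) = ceil(3.3429)
N_min = 4 stations

4


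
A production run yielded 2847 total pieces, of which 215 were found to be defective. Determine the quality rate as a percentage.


Formula: Quality Rate = Good Pieces / Total Pieces * 100
Good pieces = 2847 - 215 = 2632
QR = 2632 / 2847 * 100 = 92.4%

92.4%


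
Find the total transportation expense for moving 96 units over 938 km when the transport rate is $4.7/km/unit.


TC = dist * cost * units = 938 * 4.7 * 96 = $423225.60

$423225.60


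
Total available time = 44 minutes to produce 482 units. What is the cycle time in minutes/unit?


Formula: CT = Available Time / Number of Units
CT = 44 min / 482 units
CT = 0.09 min/unit

0.09 min/unit


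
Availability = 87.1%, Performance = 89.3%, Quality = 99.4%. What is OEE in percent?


Formula: OEE = Availability * Performance * Quality / 10000
A * P = 87.1% * 89.3% / 100 = 77.78%
OEE = 77.78% * 99.4% / 100 = 77.3%

77.3%


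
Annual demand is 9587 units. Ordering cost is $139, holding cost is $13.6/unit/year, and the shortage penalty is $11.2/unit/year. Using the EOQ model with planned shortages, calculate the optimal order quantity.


Formula: EOQ* = sqrt(2DS/H) * sqrt((H+P)/P)
Base EOQ = sqrt(2*9587*139/13.6) = 442.68 units
Correction = sqrt((13.6+11.2)/11.2) = 1.48805
EOQ* = 442.68 * 1.48805 = 658.7 units

658.7 units


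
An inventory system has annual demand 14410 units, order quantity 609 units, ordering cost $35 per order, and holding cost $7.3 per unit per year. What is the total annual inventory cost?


TC = 14410/609 * 35 + 609/2 * 7.3

$3051.01


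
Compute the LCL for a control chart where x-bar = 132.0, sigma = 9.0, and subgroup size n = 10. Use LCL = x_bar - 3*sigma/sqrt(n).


LCL = 132.0 - 3 * 9.0 / sqrt(10)

123.46


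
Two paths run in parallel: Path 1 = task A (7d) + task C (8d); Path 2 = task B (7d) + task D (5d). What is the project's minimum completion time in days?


Path 1 = 7 + 8 = 15 days
Path 2 = 7 + 5 = 12 days
Duration = max(15, 12) = 15 days

15 days


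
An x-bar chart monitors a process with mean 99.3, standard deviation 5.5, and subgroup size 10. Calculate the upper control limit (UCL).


UCL = 99.3 + 3 * 5.5 / sqrt(10)

104.52


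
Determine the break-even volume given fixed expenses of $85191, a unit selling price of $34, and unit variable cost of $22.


Formula: BEQ = Fixed Costs / (Price - Variable Cost)
Contribution margin = $34 - $22 = $12/unit
BEQ = ceil($85191 / $12/unit) = ceil(7099.25) = 7100 units

7100 units


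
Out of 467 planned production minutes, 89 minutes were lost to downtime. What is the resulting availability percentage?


Formula: Availability = (Planned Time - Downtime) / Planned Time * 100
Uptime = 467 - 89 = 378 min
Availability = 378 / 467 * 100 = 80.9%

80.9%


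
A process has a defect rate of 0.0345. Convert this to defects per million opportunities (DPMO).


DPMO = defect_rate * 1000000 = 0.0345 * 1000000

34500


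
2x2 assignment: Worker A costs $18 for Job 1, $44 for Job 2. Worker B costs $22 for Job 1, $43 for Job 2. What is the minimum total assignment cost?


Option 1: A->1 + B->2 = $18 + $43 = $61
Option 2: A->2 + B->1 = $44 + $22 = $66
Min cost = min($61, $66) = $61

$61


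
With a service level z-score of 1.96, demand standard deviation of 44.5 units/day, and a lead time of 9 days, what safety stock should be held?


Formula: SS = z * sigma_d * sqrt(LT)
sqrt(LT) = sqrt(9) = 3.0
SS = 1.96 * 44.5 * 3.0
SS = 261.7 units

261.7 units


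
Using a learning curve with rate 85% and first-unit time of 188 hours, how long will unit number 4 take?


Formula: T_n = T_1 * (learning_rate)^(log2(n)) where learning_rate = rate/100
Doublings = log2(4) = 2
T_n = 188 * 0.85^2
T_n = 188 * 0.7225 = 135.8 hours

135.8 hours


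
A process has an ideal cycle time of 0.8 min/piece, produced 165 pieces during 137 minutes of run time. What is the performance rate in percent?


Formula: Performance = (Ideal CT * Total Count) / Run Time * 100
Ideal output time = 0.8 * 165 = 132.0 min
Performance = 132.0 / 137 * 100 = 96.4%

96.4%


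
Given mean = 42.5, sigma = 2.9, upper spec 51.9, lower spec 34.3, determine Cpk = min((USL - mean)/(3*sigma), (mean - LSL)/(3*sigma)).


Cpu = (51.9 - 42.5) / (3 * 2.9) = 1.08
Cpl = (42.5 - 34.3) / (3 * 2.9) = 0.94
Cpk = min(1.08, 0.94) = 0.94

0.94


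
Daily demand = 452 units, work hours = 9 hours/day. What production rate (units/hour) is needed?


Formula: Production Rate = Daily Demand / Available Hours
Rate = 452 units/day / 9 hours/day
Rate = 50.2 units/hour

50.2 units/hour


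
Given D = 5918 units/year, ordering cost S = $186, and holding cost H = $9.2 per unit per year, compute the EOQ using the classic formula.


Formula: EOQ = sqrt(2 * D * S / H)
Numerator: 2 * 5918 * 186 = 2201496
2DS/H = 2201496 / 9.2 = 239293.0
EOQ = sqrt(239293.0) = 489.2 units

489.2 units


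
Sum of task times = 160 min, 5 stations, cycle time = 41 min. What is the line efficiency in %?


Formula: Efficiency = Sum of Task Times / (N_stations * CT) * 100
Total station capacity = 5 stations * 41 min = 205 min
Efficiency = 160 / 205 * 100 = 78.0%

78.0%


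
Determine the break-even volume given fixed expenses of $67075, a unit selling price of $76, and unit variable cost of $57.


Formula: BEQ = Fixed Costs / (Price - Variable Cost)
Contribution margin = $76 - $57 = $19/unit
BEQ = ceil($67075 / $19/unit) = ceil(3530.26) = 3531 units

3531 units


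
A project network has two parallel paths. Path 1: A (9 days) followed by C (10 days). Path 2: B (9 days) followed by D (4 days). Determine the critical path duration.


Path 1 = 9 + 10 = 19 days
Path 2 = 9 + 4 = 13 days
Duration = max(19, 13) = 19 days

19 days


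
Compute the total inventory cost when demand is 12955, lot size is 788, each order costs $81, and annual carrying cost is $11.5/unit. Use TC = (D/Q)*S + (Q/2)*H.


TC = 12955/788 * 81 + 788/2 * 11.5

$5862.67


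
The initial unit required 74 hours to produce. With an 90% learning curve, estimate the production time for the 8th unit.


Formula: T_n = T_1 * (learning_rate)^(log2(n)) where learning_rate = rate/100
Doublings = log2(8) = 3
T_n = 74 * 0.9^3
T_n = 74 * 0.729 = 53.9 hours

53.9 hours


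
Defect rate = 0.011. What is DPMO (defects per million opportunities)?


DPMO = defect_rate * 1000000 = 0.011 * 1000000

11000


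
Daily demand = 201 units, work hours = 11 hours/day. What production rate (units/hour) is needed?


Formula: Production Rate = Daily Demand / Available Hours
Rate = 201 units/day / 11 hours/day
Rate = 18.3 units/hour

18.3 units/hour


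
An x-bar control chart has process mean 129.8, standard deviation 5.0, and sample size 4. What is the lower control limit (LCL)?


LCL = 129.8 - 3 * 5.0 / sqrt(4)

122.3


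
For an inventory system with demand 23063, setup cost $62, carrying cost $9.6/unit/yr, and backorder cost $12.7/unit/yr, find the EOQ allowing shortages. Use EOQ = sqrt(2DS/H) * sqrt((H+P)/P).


Formula: EOQ* = sqrt(2DS/H) * sqrt((H+P)/P)
Base EOQ = sqrt(2*23063*62/9.6) = 545.8 units
Correction = sqrt((9.6+12.7)/12.7) = 1.32511
EOQ* = 545.8 * 1.32511 = 723.2 units

723.2 units


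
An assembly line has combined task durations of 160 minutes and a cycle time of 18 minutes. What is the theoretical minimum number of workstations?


Formula: N_min = ceil(Sum of Task Times / Cycle Time)
N_min = ceil(160 min / 18 min) = ceil(8.8889)
N_min = 9 stations

9


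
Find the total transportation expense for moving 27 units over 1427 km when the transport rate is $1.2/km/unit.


TC = dist * cost * units = 1427 * 1.2 * 27 = $46234.80

$46234.80


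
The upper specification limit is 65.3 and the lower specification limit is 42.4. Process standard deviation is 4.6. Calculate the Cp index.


Cp = (65.3 - 42.4) / (6 * 4.6)

0.83
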